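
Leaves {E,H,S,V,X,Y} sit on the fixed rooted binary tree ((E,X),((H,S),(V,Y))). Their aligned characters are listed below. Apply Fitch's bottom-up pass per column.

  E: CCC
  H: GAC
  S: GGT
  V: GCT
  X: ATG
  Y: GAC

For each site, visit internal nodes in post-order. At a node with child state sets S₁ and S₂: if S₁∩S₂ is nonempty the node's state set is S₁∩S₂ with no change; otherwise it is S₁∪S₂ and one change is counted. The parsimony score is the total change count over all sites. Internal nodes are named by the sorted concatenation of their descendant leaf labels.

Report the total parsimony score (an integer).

9

site 0, node EX: E={C} ∪ X={A} → {A,C} (+1)
site 0, node HS: H={G} ∩ S={G} → {G} (+0)
site 0, node VY: V={G} ∩ Y={G} → {G} (+0)
site 0, node HSVY: HS={G} ∩ VY={G} → {G} (+0)
site 0, node EHSVXY: EX={A,C} ∪ HSVY={G} → {A,C,G} (+1)
site 1, node EX: E={C} ∪ X={T} → {C,T} (+1)
site 1, node HS: H={A} ∪ S={G} → {A,G} (+1)
site 1, node VY: V={C} ∪ Y={A} → {A,C} (+1)
site 1, node HSVY: HS={A,G} ∩ VY={A,C} → {A} (+0)
site 1, node EHSVXY: EX={C,T} ∪ HSVY={A} → {A,C,T} (+1)
site 2, node EX: E={C} ∪ X={G} → {C,G} (+1)
site 2, node HS: H={C} ∪ S={T} → {C,T} (+1)
site 2, node VY: V={T} ∪ Y={C} → {C,T} (+1)
site 2, node HSVY: HS={C,T} ∩ VY={C,T} → {C,T} (+0)
site 2, node EHSVXY: EX={C,G} ∩ HSVY={C,T} → {C} (+0)
per-site changes: [2, 4, 3]; total = 9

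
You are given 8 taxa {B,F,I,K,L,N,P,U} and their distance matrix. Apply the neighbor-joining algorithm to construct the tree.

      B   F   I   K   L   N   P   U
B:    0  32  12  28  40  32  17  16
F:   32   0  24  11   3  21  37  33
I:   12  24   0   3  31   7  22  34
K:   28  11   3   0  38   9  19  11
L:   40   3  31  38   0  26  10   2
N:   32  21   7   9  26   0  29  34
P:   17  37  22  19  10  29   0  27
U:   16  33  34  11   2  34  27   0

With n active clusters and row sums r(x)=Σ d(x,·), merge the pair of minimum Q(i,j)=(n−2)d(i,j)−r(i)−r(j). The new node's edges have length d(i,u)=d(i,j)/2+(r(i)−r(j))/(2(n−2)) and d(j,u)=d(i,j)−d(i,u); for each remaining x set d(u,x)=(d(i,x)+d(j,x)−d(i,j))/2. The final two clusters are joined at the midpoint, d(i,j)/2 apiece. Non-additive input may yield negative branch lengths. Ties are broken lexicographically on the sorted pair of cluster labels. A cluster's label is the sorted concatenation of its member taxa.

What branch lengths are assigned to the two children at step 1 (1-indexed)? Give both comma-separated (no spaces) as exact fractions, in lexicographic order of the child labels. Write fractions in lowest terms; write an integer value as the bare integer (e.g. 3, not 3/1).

5/12,19/12

1. join L+U (d=2, Q=-295) ⇒ LU; edges |L|=5/12, |U|=19/12
  updated: d(B,LU)=27, d(F,LU)=17, d(I,LU)=63/2, d(K,LU)=47/2, d(LU,N)=29, d(LU,P)=35/2
2. join B+P (d=17, Q=-409/2) ⇒ BP; edges |B|=183/20, |P|=157/20
  updated: d(BP,F)=26, d(BP,I)=17/2, d(BP,K)=15, d(BP,LU)=55/4, d(BP,N)=22
3. join F+LU (d=17, Q=-583/4) ⇒ FLU; edges |F|=209/32, |LU|=335/32
  updated: d(BP,FLU)=91/8, d(FLU,I)=77/4, d(FLU,K)=35/4, d(FLU,N)=33/2
4. join BP+FLU (d=91/8, Q=-629/8) ⇒ BFLPU; edges |BP|=281/48, |FLU|=265/48
  updated: d(BFLPU,I)=131/16, d(BFLPU,K)=99/16, d(BFLPU,N)=217/16
5. join BFLPU+K (d=99/16, Q=-135/4) ⇒ BFKLPU; edges |BFLPU|=177/32, |K|=21/32
  updated: d(BFKLPU,I)=5/2, d(BFKLPU,N)=131/16
6. join BFKLPU+I (d=5/2, Q=-283/16) ⇒ BFIKLPU; edges |BFKLPU|=59/32, |I|=21/32
  updated: d(BFIKLPU,N)=203/32
7. join BFIKLPU+N (d=203/32) ⇒ BFIKLNPU; edges |BFIKLPU|=203/64, |N|=203/64
final tree: (((((B:183/20,P:157/20):281/48,(F:209/32,(L:5/12,U:19/12):335/32):265/48):177/32,K:21/32):59/32,I:21/32):203/64,N:203/64)
total length: 1997/32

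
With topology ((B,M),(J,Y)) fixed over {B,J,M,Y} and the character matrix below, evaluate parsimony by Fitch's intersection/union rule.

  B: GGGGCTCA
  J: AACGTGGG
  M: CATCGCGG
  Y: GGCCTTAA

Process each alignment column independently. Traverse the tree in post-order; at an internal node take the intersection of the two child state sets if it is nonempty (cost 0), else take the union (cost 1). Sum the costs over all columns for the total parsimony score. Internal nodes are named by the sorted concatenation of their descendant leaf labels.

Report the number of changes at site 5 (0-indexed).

2

site 0, node BM: B={G} ∪ M={C} → {C,G} (+1)
site 0, node JY: J={A} ∪ Y={G} → {A,G} (+1)
site 0, node BJMY: BM={C,G} ∩ JY={A,G} → {G} (+0)
site 1, node BM: B={G} ∪ M={A} → {A,G} (+1)
site 1, node JY: J={A} ∪ Y={G} → {A,G} (+1)
site 1, node BJMY: BM={A,G} ∩ JY={A,G} → {A,G} (+0)
site 2, node BM: B={G} ∪ M={T} → {G,T} (+1)
site 2, node JY: J={C} ∩ Y={C} → {C} (+0)
site 2, node BJMY: BM={G,T} ∪ JY={C} → {C,G,T} (+1)
site 3, node BM: B={G} ∪ M={C} → {C,G} (+1)
site 3, node JY: J={G} ∪ Y={C} → {C,G} (+1)
site 3, node BJMY: BM={C,G} ∩ JY={C,G} → {C,G} (+0)
site 4, node BM: B={C} ∪ M={G} → {C,G} (+1)
site 4, node JY: J={T} ∩ Y={T} → {T} (+0)
site 4, node BJMY: BM={C,G} ∪ JY={T} → {C,G,T} (+1)
site 5, node BM: B={T} ∪ M={C} → {C,T} (+1)
site 5, node JY: J={G} ∪ Y={T} → {G,T} (+1)
site 5, node BJMY: BM={C,T} ∩ JY={G,T} → {T} (+0)
site 6, node BM: B={C} ∪ M={G} → {C,G} (+1)
site 6, node JY: J={G} ∪ Y={A} → {A,G} (+1)
site 6, node BJMY: BM={C,G} ∩ JY={A,G} → {G} (+0)
site 7, node BM: B={A} ∪ M={G} → {A,G} (+1)
site 7, node JY: J={G} ∪ Y={A} → {A,G} (+1)
site 7, node BJMY: BM={A,G} ∩ JY={A,G} → {A,G} (+0)
per-site changes: [2, 2, 2, 2, 2, 2, 2, 2]; total = 16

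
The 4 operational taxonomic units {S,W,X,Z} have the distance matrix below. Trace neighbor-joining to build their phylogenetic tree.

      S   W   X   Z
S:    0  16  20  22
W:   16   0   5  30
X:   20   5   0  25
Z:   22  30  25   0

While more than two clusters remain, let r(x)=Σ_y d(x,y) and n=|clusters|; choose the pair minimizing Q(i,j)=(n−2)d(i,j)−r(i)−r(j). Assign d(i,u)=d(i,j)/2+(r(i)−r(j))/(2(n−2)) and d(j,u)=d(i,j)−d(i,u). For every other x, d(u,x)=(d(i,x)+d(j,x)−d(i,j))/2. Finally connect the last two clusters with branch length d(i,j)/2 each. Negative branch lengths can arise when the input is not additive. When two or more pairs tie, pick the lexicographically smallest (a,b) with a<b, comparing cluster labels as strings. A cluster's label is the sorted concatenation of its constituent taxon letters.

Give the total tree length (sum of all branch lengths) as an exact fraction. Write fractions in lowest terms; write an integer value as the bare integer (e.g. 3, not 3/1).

1. join S+Z (d=22, Q=-91) ⇒ SZ; edges |S|=25/4, |Z|=63/4
  updated: d(SZ,W)=12, d(SZ,X)=23/2
2. join SZ+W (d=12, Q=-57/2) ⇒ SWZ; edges |SZ|=37/4, |W|=11/4
  updated: d(SWZ,X)=9/4
3. join SWZ+X (d=9/4) ⇒ SWXZ; edges |SWZ|=9/8, |X|=9/8
final tree: (((S:25/4,Z:63/4):37/4,W:11/4):9/8,X:9/8)
total length: 145/4

145/4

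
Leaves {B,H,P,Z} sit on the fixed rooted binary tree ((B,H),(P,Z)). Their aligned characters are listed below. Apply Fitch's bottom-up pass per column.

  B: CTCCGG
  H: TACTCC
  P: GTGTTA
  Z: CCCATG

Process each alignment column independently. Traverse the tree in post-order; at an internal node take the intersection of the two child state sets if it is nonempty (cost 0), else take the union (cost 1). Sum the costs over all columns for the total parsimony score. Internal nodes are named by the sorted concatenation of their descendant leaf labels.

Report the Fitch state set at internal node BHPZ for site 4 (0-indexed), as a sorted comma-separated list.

site 0, node BH: B={C} ∪ H={T} → {C,T} (+1)
site 0, node PZ: P={G} ∪ Z={C} → {C,G} (+1)
site 0, node BHPZ: BH={C,T} ∩ PZ={C,G} → {C} (+0)
site 1, node BH: B={T} ∪ H={A} → {A,T} (+1)
site 1, node PZ: P={T} ∪ Z={C} → {C,T} (+1)
site 1, node BHPZ: BH={A,T} ∩ PZ={C,T} → {T} (+0)
site 2, node BH: B={C} ∩ H={C} → {C} (+0)
site 2, node PZ: P={G} ∪ Z={C} → {C,G} (+1)
site 2, node BHPZ: BH={C} ∩ PZ={C,G} → {C} (+0)
site 3, node BH: B={C} ∪ H={T} → {C,T} (+1)
site 3, node PZ: P={T} ∪ Z={A} → {A,T} (+1)
site 3, node BHPZ: BH={C,T} ∩ PZ={A,T} → {T} (+0)
site 4, node BH: B={G} ∪ H={C} → {C,G} (+1)
site 4, node PZ: P={T} ∩ Z={T} → {T} (+0)
site 4, node BHPZ: BH={C,G} ∪ PZ={T} → {C,G,T} (+1)
site 5, node BH: B={G} ∪ H={C} → {C,G} (+1)
site 5, node PZ: P={A} ∪ Z={G} → {A,G} (+1)
site 5, node BHPZ: BH={C,G} ∩ PZ={A,G} → {G} (+0)
per-site changes: [2, 2, 1, 2, 2, 2]; total = 11

C,G,T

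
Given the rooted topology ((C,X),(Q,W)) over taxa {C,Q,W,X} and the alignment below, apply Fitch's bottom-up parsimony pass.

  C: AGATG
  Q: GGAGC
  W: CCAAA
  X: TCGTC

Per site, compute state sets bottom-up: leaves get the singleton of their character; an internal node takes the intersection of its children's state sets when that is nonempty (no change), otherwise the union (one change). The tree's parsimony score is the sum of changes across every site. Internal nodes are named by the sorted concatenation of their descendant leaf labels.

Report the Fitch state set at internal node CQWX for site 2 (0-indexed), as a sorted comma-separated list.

[col 0] CX: children C:{A}, X:{T} ∪→ {A,T}; cost 1
[col 0] QW: children Q:{G}, W:{C} ∪→ {C,G}; cost 1
[col 0] CQWX: children CX:{A,T}, QW:{C,G} ∪→ {A,C,G,T}; cost 1
[col 1] CX: children C:{G}, X:{C} ∪→ {C,G}; cost 1
[col 1] QW: children Q:{G}, W:{C} ∪→ {C,G}; cost 1
[col 1] CQWX: children CX:{C,G}, QW:{C,G} ∩→ {C,G}; cost 0
[col 2] CX: children C:{A}, X:{G} ∪→ {A,G}; cost 1
[col 2] QW: children Q:{A}, W:{A} ∩→ {A}; cost 0
[col 2] CQWX: children CX:{A,G}, QW:{A} ∩→ {A}; cost 0
[col 3] CX: children C:{T}, X:{T} ∩→ {T}; cost 0
[col 3] QW: children Q:{G}, W:{A} ∪→ {A,G}; cost 1
[col 3] CQWX: children CX:{T}, QW:{A,G} ∪→ {A,G,T}; cost 1
[col 4] CX: children C:{G}, X:{C} ∪→ {C,G}; cost 1
[col 4] QW: children Q:{C}, W:{A} ∪→ {A,C}; cost 1
[col 4] CQWX: children CX:{C,G}, QW:{A,C} ∩→ {C}; cost 0
per-site changes: [3, 2, 1, 2, 2]; total = 10

A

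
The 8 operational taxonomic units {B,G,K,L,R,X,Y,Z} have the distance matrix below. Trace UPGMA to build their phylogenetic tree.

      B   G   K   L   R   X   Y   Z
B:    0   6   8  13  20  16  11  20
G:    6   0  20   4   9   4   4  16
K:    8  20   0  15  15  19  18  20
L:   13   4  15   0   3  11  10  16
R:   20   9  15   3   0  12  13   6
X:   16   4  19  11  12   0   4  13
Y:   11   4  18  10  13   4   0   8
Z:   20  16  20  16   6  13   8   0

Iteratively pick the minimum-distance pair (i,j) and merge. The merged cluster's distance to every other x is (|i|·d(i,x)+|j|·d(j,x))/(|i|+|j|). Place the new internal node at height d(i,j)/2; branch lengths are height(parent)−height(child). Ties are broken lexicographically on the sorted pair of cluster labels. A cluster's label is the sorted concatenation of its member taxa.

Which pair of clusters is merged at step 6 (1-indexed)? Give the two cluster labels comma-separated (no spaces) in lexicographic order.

GLRXY,Z

step 1: merge (L,R) at d=3; branch lengths L→3/2, R→3/2; new cluster LR
  updated: d(B,LR)=33/2, d(G,LR)=13/2, d(K,LR)=15, d(LR,X)=23/2, d(LR,Y)=23/2, d(LR,Z)=11
step 2: merge (G,X) at d=4; branch lengths G→2, X→2; new cluster GX
  updated: d(B,GX)=11, d(GX,K)=39/2, d(GX,LR)=9, d(GX,Y)=4, d(GX,Z)=29/2
step 3: merge (GX,Y) at d=4; branch lengths GX→0, Y→2; new cluster GXY
  updated: d(B,GXY)=11, d(GXY,K)=19, d(GXY,LR)=59/6, d(GXY,Z)=37/3
step 4: merge (B,K) at d=8; branch lengths B→4, K→4; new cluster BK
  updated: d(BK,GXY)=15, d(BK,LR)=63/4, d(BK,Z)=20
step 5: merge (GXY,LR) at d=59/6; branch lengths GXY→35/12, LR→41/12; new cluster GLRXY
  updated: d(BK,GLRXY)=153/10, d(GLRXY,Z)=59/5
step 6: merge (GLRXY,Z) at d=59/5; branch lengths GLRXY→59/60, Z→59/10; new cluster GLRXYZ
  updated: d(BK,GLRXYZ)=193/12
step 7: merge (BK,GLRXYZ) at d=193/12; branch lengths BK→97/24, GLRXYZ→257/120; new cluster BGKLRXYZ
final tree: ((B:4,K:4):97/24,((((G:2,X:2):0,Y:2):35/12,(L:3/2,R:3/2):41/12):59/60,Z:59/10):257/120)
total length: 182/5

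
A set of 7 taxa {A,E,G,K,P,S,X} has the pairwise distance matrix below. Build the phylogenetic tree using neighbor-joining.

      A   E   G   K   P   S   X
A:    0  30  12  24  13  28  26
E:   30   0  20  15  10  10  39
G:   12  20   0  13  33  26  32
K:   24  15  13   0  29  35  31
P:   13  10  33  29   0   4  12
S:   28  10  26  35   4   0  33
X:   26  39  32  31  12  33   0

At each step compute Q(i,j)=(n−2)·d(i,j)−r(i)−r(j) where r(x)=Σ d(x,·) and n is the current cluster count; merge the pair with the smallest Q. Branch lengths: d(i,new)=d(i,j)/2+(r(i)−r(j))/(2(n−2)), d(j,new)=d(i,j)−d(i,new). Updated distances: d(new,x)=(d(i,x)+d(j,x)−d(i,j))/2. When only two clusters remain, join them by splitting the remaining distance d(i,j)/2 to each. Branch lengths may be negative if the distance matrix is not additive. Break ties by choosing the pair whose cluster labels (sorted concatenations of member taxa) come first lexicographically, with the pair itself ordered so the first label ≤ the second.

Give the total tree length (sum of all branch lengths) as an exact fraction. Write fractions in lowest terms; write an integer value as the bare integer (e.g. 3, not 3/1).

125/2

1. join G+K (d=13, Q=-218) ⇒ GK; edges |G|=27/5, |K|=38/5
  updated: d(A,GK)=23/2, d(E,GK)=11, d(GK,P)=49/2, d(GK,S)=24, d(GK,X)=25
2. join E+S (d=10, Q=-159) ⇒ ES; edges |E|=41/8, |S|=39/8
  updated: d(A,ES)=24, d(ES,GK)=25/2, d(ES,P)=2, d(ES,X)=31
3. join ES+P (d=2, Q=-115) ⇒ EPS; edges |ES|=4, |P|=-2
  updated: d(A,EPS)=35/2, d(EPS,GK)=35/2, d(EPS,X)=41/2
4. join A+GK (d=23/2, Q=-86) ⇒ AGK; edges |A|=6, |GK|=11/2
  updated: d(AGK,EPS)=47/4, d(AGK,X)=79/4
5. join AGK+EPS (d=47/4, Q=-52) ⇒ AEGKPS; edges |AGK|=11/2, |EPS|=25/4
  updated: d(AEGKPS,X)=57/4
6. join AEGKPS+X (d=57/4) ⇒ AEGKPSX; edges |AEGKPS|=57/8, |X|=57/8
final tree: (((A:6,(G:27/5,K:38/5):11/2):11/2,((E:41/8,S:39/8):4,P:-2):25/4):57/8,X:57/8)
total length: 125/2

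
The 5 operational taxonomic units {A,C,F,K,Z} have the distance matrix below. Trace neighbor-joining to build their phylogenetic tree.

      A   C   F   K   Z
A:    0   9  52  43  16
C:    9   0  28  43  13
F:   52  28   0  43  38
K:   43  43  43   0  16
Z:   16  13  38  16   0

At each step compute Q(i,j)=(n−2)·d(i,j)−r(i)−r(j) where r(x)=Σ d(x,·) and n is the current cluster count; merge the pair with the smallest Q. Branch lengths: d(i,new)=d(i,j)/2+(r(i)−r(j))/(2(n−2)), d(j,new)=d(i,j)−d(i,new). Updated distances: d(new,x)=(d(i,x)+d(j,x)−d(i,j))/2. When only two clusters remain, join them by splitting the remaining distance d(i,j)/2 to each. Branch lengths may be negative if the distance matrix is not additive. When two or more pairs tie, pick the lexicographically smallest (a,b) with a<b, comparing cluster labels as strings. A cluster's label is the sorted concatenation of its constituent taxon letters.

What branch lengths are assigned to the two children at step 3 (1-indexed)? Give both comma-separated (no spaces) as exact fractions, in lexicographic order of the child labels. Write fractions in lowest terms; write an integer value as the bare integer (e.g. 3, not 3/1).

1. join A+C (d=9, Q=-186) ⇒ AC; edges |A|=9, |C|=0
  updated: d(AC,F)=71/2, d(AC,K)=77/2, d(AC,Z)=10
2. join AC+F (d=71/2, Q=-259/2) ⇒ ACF; edges |AC|=77/8, |F|=207/8
  updated: d(ACF,K)=23, d(ACF,Z)=25/4
3. join ACF+K (d=23, Q=-181/4) ⇒ ACFK; edges |ACF|=53/8, |K|=131/8
  updated: d(ACFK,Z)=-3/8
4. join ACFK+Z (d=-3/8) ⇒ ACFKZ; edges |ACFK|=-3/16, |Z|=-3/16
final tree: ((((A:9,C:0):77/8,F:207/8):53/8,K:131/8):-3/16,Z:-3/16)
total length: 537/8

53/8,131/8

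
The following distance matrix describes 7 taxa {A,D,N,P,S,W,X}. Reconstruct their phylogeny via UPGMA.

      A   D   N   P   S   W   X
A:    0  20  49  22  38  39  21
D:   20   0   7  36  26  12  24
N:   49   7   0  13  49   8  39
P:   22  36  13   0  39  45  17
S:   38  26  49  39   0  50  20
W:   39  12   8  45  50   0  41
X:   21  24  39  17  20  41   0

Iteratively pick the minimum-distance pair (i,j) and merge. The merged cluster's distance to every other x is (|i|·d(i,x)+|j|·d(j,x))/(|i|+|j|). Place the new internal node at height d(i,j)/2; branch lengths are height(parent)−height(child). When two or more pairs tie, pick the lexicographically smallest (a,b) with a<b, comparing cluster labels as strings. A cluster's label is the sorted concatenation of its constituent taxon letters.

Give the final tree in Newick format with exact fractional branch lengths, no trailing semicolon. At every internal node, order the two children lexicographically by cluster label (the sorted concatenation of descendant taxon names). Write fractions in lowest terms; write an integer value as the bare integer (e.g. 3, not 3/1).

step 1: merge (D,N) at d=7; branch lengths D→7/2, N→7/2; new cluster DN
  updated: d(A,DN)=69/2, d(DN,P)=49/2, d(DN,S)=75/2, d(DN,W)=10, d(DN,X)=63/2
step 2: merge (DN,W) at d=10; branch lengths DN→3/2, W→5; new cluster DNW
  updated: d(A,DNW)=36, d(DNW,P)=94/3, d(DNW,S)=125/3, d(DNW,X)=104/3
step 3: merge (P,X) at d=17; branch lengths P→17/2, X→17/2; new cluster PX
  updated: d(A,PX)=43/2, d(DNW,PX)=33, d(PX,S)=59/2
step 4: merge (A,PX) at d=43/2; branch lengths A→43/4, PX→9/4; new cluster APX
  updated: d(APX,DNW)=34, d(APX,S)=97/3
step 5: merge (APX,S) at d=97/3; branch lengths APX→65/12, S→97/6; new cluster APSX
  updated: d(APSX,DNW)=431/12
step 6: merge (APSX,DNW) at d=431/12; branch lengths APSX→43/24, DNW→311/24; new cluster ADNPSWX
final tree: (((A:43/4,(P:17/2,X:17/2):9/4):65/12,S:97/6):43/24,((D:7/2,N:7/2):3/2,W:5):311/24)
total length: 479/6

(((A:43/4,(P:17/2,X:17/2):9/4):65/12,S:97/6):43/24,((D:7/2,N:7/2):3/2,W:5):311/24)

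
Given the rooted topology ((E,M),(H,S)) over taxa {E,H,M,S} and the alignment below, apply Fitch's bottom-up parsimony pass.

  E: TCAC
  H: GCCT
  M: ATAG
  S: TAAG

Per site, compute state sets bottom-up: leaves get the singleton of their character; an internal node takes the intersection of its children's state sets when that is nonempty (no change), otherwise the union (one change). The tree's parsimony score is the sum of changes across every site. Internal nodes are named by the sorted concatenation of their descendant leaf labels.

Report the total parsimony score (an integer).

EM@0: {T} ∪ {A} = {A,T} (union, +1)
HS@0: {G} ∪ {T} = {G,T} (union, +1)
EHMS@0: {A,T} ∩ {G,T} = {T} (intersection, +0)
EM@1: {C} ∪ {T} = {C,T} (union, +1)
HS@1: {C} ∪ {A} = {A,C} (union, +1)
EHMS@1: {C,T} ∩ {A,C} = {C} (intersection, +0)
EM@2: {A} ∩ {A} = {A} (intersection, +0)
HS@2: {C} ∪ {A} = {A,C} (union, +1)
EHMS@2: {A} ∩ {A,C} = {A} (intersection, +0)
EM@3: {C} ∪ {G} = {C,G} (union, +1)
HS@3: {T} ∪ {G} = {G,T} (union, +1)
EHMS@3: {C,G} ∩ {G,T} = {G} (intersection, +0)
per-site changes: [2, 2, 1, 2]; total = 7

7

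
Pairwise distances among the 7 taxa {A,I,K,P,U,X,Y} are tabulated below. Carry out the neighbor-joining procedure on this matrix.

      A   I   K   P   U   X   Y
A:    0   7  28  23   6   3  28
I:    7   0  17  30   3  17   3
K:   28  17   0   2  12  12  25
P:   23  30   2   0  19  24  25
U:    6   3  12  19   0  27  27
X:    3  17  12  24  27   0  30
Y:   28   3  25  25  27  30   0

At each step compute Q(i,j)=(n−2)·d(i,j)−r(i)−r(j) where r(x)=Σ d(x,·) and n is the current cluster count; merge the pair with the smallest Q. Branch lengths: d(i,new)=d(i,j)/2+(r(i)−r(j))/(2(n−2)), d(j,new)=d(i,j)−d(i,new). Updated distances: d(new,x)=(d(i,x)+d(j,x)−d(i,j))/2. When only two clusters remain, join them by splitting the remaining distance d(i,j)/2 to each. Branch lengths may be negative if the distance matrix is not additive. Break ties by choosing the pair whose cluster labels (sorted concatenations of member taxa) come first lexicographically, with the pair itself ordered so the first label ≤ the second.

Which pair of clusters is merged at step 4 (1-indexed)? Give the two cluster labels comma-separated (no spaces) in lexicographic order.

AX,IY

1. join K+P (d=2, Q=-209) ⇒ KP; edges |K|=-17/10, |P|=37/10
  updated: d(A,KP)=49/2, d(I,KP)=45/2, d(KP,U)=29/2, d(KP,X)=17, d(KP,Y)=24
2. join I+Y (d=3, Q=-305/2) ⇒ IY; edges |I|=-95/16, |Y|=143/16
  updated: d(A,IY)=16, d(IY,KP)=87/4, d(IY,U)=27/2, d(IY,X)=22
3. join A+X (d=3, Q=-219/2) ⇒ AX; edges |A|=-7/4, |X|=19/4
  updated: d(AX,IY)=35/2, d(AX,KP)=77/4, d(AX,U)=15
4. join AX+IY (d=35/2, Q=-139/2) ⇒ AIXY; edges |AX|=17/2, |IY|=9
  updated: d(AIXY,KP)=47/4, d(AIXY,U)=11/2
5. join AIXY+KP (d=47/4, Q=-127/4) ⇒ AIKPXY; edges |AIXY|=11/8, |KP|=83/8
  updated: d(AIKPXY,U)=33/8
6. join AIKPXY+U (d=33/8) ⇒ AIKPUXY; edges |AIKPXY|=33/16, |U|=33/16
final tree: ((((A:-7/4,X:19/4):17/2,(I:-95/16,Y:143/16):9):11/8,(K:-17/10,P:37/10):83/8):33/16,U:33/16)
total length: 331/8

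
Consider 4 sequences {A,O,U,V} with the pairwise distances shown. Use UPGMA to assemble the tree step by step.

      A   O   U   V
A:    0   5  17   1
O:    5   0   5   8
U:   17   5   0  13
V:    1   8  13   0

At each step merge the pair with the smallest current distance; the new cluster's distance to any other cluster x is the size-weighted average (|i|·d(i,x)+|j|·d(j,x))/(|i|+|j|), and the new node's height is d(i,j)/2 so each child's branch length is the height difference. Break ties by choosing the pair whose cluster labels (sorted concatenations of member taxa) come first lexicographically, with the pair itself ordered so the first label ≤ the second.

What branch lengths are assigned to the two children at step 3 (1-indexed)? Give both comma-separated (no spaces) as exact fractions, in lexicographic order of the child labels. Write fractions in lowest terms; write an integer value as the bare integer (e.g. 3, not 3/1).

iteration 1: select A,V (d=1); attach at lengths (1/2, 1/2); label the merged cluster AV
  updated: d(AV,O)=13/2, d(AV,U)=15
iteration 2: select O,U (d=5); attach at lengths (5/2, 5/2); label the merged cluster OU
  updated: d(AV,OU)=43/4
iteration 3: select AV,OU (d=43/4); attach at lengths (39/8, 23/8); label the merged cluster AOUV
final tree: ((A:1/2,V:1/2):39/8,(O:5/2,U:5/2):23/8)
total length: 55/4

39/8,23/8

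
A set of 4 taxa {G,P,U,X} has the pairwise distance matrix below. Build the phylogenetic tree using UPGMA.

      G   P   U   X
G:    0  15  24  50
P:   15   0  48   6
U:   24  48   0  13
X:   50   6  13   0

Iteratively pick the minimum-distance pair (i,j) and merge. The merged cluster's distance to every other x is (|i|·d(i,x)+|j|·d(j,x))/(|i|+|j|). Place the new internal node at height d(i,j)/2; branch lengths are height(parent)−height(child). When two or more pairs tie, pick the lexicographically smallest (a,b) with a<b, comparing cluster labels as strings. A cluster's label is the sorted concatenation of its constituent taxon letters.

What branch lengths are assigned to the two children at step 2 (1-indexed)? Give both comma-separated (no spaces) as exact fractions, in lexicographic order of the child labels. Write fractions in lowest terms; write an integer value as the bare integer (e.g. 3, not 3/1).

iteration 1: select P,X (d=6); attach at lengths (3, 3); label the merged cluster PX
  updated: d(G,PX)=65/2, d(PX,U)=61/2
iteration 2: select G,U (d=24); attach at lengths (12, 12); label the merged cluster GU
  updated: d(GU,PX)=63/2
iteration 3: select GU,PX (d=63/2); attach at lengths (15/4, 51/4); label the merged cluster GPUX
final tree: ((G:12,U:12):15/4,(P:3,X:3):51/4)
total length: 93/2

12,12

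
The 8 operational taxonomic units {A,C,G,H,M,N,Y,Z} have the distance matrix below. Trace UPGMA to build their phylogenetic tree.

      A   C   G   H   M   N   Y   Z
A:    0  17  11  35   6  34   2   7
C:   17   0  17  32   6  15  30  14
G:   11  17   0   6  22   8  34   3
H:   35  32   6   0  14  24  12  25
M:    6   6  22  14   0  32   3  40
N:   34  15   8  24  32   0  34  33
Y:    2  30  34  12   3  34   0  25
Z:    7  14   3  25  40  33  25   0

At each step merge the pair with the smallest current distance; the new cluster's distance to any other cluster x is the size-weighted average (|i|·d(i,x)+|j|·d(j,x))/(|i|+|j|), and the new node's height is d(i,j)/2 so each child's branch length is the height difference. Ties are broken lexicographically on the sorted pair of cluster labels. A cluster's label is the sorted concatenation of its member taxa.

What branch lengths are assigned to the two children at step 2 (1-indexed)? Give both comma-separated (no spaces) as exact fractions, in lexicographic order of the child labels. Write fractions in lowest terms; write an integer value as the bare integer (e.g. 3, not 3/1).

iteration 1: select A,Y (d=2); attach at lengths (1, 1); label the merged cluster AY
  updated: d(AY,C)=47/2, d(AY,G)=45/2, d(AY,H)=47/2, d(AY,M)=9/2, d(AY,N)=34, d(AY,Z)=16
iteration 2: select G,Z (d=3); attach at lengths (3/2, 3/2); label the merged cluster GZ
  updated: d(AY,GZ)=77/4, d(C,GZ)=31/2, d(GZ,H)=31/2, d(GZ,M)=31, d(GZ,N)=41/2
iteration 3: select AY,M (d=9/2); attach at lengths (5/4, 9/4); label the merged cluster AMY
  updated: d(AMY,C)=53/3, d(AMY,GZ)=139/6, d(AMY,H)=61/3, d(AMY,N)=100/3
iteration 4: select C,N (d=15); attach at lengths (15/2, 15/2); label the merged cluster CN
  updated: d(AMY,CN)=51/2, d(CN,GZ)=18, d(CN,H)=28
iteration 5: select GZ,H (d=31/2); attach at lengths (25/4, 31/4); label the merged cluster GHZ
  updated: d(AMY,GHZ)=200/9, d(CN,GHZ)=64/3
iteration 6: select CN,GHZ (d=64/3); attach at lengths (19/6, 35/12); label the merged cluster CGHNZ
  updated: d(AMY,CGHNZ)=353/15
iteration 7: select AMY,CGHNZ (d=353/15); attach at lengths (571/60, 11/10); label the merged cluster ACGHMNYZ
final tree: (((A:1,Y:1):5/4,M:9/4):571/60,((C:15/2,N:15/2):19/6,((G:3/2,Z:3/2):25/4,H:31/4):35/12):11/10)
total length: 271/5

3/2,3/2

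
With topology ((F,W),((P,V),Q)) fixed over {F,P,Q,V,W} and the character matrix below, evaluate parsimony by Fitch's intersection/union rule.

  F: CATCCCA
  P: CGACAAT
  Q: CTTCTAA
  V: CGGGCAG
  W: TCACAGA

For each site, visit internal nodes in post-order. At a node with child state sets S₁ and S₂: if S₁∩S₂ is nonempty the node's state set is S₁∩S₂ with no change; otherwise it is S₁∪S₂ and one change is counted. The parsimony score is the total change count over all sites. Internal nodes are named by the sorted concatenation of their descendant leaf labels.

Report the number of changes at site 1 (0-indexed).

[col 0] FW: children F:{C}, W:{T} ∪→ {C,T}; cost 1
[col 0] PV: children P:{C}, V:{C} ∩→ {C}; cost 0
[col 0] PQV: children PV:{C}, Q:{C} ∩→ {C}; cost 0
[col 0] FPQVW: children FW:{C,T}, PQV:{C} ∩→ {C}; cost 0
[col 1] FW: children F:{A}, W:{C} ∪→ {A,C}; cost 1
[col 1] PV: children P:{G}, V:{G} ∩→ {G}; cost 0
[col 1] PQV: children PV:{G}, Q:{T} ∪→ {G,T}; cost 1
[col 1] FPQVW: children FW:{A,C}, PQV:{G,T} ∪→ {A,C,G,T}; cost 1
[col 2] FW: children F:{T}, W:{A} ∪→ {A,T}; cost 1
[col 2] PV: children P:{A}, V:{G} ∪→ {A,G}; cost 1
[col 2] PQV: children PV:{A,G}, Q:{T} ∪→ {A,G,T}; cost 1
[col 2] FPQVW: children FW:{A,T}, PQV:{A,G,T} ∩→ {A,T}; cost 0
[col 3] FW: children F:{C}, W:{C} ∩→ {C}; cost 0
[col 3] PV: children P:{C}, V:{G} ∪→ {C,G}; cost 1
[col 3] PQV: children PV:{C,G}, Q:{C} ∩→ {C}; cost 0
[col 3] FPQVW: children FW:{C}, PQV:{C} ∩→ {C}; cost 0
[col 4] FW: children F:{C}, W:{A} ∪→ {A,C}; cost 1
[col 4] PV: children P:{A}, V:{C} ∪→ {A,C}; cost 1
[col 4] PQV: children PV:{A,C}, Q:{T} ∪→ {A,C,T}; cost 1
[col 4] FPQVW: children FW:{A,C}, PQV:{A,C,T} ∩→ {A,C}; cost 0
[col 5] FW: children F:{C}, W:{G} ∪→ {C,G}; cost 1
[col 5] PV: children P:{A}, V:{A} ∩→ {A}; cost 0
[col 5] PQV: children PV:{A}, Q:{A} ∩→ {A}; cost 0
[col 5] FPQVW: children FW:{C,G}, PQV:{A} ∪→ {A,C,G}; cost 1
[col 6] FW: children F:{A}, W:{A} ∩→ {A}; cost 0
[col 6] PV: children P:{T}, V:{G} ∪→ {G,T}; cost 1
[col 6] PQV: children PV:{G,T}, Q:{A} ∪→ {A,G,T}; cost 1
[col 6] FPQVW: children FW:{A}, PQV:{A,G,T} ∩→ {A}; cost 0
per-site changes: [1, 3, 3, 1, 3, 2, 2]; total = 15

3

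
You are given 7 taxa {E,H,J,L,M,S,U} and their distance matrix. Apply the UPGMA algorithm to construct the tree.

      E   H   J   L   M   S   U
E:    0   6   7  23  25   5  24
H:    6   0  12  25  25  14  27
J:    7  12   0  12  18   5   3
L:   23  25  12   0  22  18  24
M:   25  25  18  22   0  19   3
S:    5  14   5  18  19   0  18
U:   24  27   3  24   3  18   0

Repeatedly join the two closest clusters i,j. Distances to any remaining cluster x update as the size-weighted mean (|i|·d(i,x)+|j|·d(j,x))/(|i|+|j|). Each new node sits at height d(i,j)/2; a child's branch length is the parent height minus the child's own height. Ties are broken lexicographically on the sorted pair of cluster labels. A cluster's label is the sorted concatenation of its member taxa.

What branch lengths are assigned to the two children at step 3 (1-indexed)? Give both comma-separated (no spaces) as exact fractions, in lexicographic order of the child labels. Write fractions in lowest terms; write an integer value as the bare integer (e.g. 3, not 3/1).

5/2,5

1. join J+U (d=3) ⇒ JU; edges |J|=3/2, |U|=3/2
  updated: d(E,JU)=31/2, d(H,JU)=39/2, d(JU,L)=18, d(JU,M)=21/2, d(JU,S)=23/2
2. join E+S (d=5) ⇒ ES; edges |E|=5/2, |S|=5/2
  updated: d(ES,H)=10, d(ES,JU)=27/2, d(ES,L)=41/2, d(ES,M)=22
3. join ES+H (d=10) ⇒ EHS; edges |ES|=5/2, |H|=5
  updated: d(EHS,JU)=31/2, d(EHS,L)=22, d(EHS,M)=23
4. join JU+M (d=21/2) ⇒ JMU; edges |JU|=15/4, |M|=21/4
  updated: d(EHS,JMU)=18, d(JMU,L)=58/3
5. join EHS+JMU (d=18) ⇒ EHJMSU; edges |EHS|=4, |JMU|=15/4
  updated: d(EHJMSU,L)=62/3
6. join EHJMSU+L (d=62/3) ⇒ EHJLMSU; edges |EHJMSU|=4/3, |L|=31/3
final tree: ((((E:5/2,S:5/2):5/2,H:5):4,((J:3/2,U:3/2):15/4,M:21/4):15/4):4/3,L:31/3)
total length: 527/12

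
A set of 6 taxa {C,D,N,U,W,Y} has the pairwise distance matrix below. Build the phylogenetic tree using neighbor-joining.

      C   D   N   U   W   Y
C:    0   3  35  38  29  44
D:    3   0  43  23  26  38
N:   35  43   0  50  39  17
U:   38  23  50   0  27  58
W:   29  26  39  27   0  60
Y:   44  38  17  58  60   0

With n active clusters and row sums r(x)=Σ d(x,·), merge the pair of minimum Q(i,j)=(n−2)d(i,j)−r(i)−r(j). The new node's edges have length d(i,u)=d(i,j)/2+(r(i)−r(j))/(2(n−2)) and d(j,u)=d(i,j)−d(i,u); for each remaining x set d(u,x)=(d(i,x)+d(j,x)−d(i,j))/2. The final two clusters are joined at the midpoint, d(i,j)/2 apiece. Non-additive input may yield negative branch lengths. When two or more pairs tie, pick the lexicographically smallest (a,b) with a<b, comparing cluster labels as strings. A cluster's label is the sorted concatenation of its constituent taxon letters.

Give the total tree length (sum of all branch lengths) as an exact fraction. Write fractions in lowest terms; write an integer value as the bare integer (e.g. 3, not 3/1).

iteration 1: select N,Y (d=17, Q=-333); attach at lengths (35/8, 101/8); label the merged cluster NY
  updated: d(C,NY)=31, d(D,NY)=32, d(NY,U)=91/2, d(NY,W)=41
iteration 2: select C,D (d=3, Q=-176); attach at lengths (13/3, -4/3); label the merged cluster CD
  updated: d(CD,NY)=30, d(CD,U)=29, d(CD,W)=26
iteration 3: select CD,NY (d=30, Q=-283/2); attach at lengths (57/8, 183/8); label the merged cluster CDNY
  updated: d(CDNY,U)=89/4, d(CDNY,W)=37/2
iteration 4: select CDNY,U (d=89/4, Q=-271/4); attach at lengths (55/8, 123/8); label the merged cluster CDNUY
  updated: d(CDNUY,W)=93/8
iteration 5: select CDNUY,W (d=93/8); attach at lengths (93/16, 93/16); label the merged cluster CDNUWY
final tree: ((((C:13/3,D:-4/3):57/8,(N:35/8,Y:101/8):183/8):55/8,U:123/8):93/16,W:93/16)
total length: 671/8

671/8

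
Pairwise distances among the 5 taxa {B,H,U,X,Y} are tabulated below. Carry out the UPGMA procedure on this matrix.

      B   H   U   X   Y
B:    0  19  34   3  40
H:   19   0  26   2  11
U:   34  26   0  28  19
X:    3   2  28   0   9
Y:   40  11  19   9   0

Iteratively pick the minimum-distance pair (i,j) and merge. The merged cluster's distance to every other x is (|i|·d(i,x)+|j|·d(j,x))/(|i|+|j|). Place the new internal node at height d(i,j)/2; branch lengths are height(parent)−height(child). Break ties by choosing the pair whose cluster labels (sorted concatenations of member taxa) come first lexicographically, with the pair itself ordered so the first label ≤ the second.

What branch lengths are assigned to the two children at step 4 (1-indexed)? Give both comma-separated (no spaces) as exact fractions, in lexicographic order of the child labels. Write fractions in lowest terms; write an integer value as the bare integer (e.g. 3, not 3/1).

1. join H+X (d=2) ⇒ HX; edges |H|=1, |X|=1
  updated: d(B,HX)=11, d(HX,U)=27, d(HX,Y)=10
2. join HX+Y (d=10) ⇒ HXY; edges |HX|=4, |Y|=5
  updated: d(B,HXY)=62/3, d(HXY,U)=73/3
3. join B+HXY (d=62/3) ⇒ BHXY; edges |B|=31/3, |HXY|=16/3
  updated: d(BHXY,U)=107/4
4. join BHXY+U (d=107/4) ⇒ BHUXY; edges |BHXY|=73/24, |U|=107/8
final tree: ((B:31/3,((H:1,X:1):4,Y:5):16/3):73/24,U:107/8)
total length: 517/12

73/24,107/8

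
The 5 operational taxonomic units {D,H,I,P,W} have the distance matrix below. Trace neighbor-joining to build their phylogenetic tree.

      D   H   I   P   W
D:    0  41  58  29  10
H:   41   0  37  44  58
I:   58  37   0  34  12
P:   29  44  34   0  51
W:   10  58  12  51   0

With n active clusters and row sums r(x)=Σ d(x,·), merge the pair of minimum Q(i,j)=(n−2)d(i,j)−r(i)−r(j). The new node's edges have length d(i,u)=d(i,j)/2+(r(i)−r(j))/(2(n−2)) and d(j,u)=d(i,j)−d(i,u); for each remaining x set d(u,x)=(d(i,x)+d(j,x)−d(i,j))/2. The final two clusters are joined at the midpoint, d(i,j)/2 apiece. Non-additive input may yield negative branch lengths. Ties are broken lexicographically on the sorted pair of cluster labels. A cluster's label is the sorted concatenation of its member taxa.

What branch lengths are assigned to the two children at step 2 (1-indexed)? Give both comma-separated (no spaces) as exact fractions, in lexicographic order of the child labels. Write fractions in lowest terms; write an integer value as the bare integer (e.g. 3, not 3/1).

133/8,147/8

1. join D+W (d=10, Q=-239) ⇒ DW; edges |D|=37/6, |W|=23/6
  updated: d(DW,H)=89/2, d(DW,I)=30, d(DW,P)=35
2. join DW+P (d=35, Q=-305/2) ⇒ DPW; edges |DW|=133/8, |P|=147/8
  updated: d(DPW,H)=107/4, d(DPW,I)=29/2
3. join DPW+H (d=107/4, Q=-313/4) ⇒ DHPW; edges |DPW|=17/8, |H|=197/8
  updated: d(DHPW,I)=99/8
4. join DHPW+I (d=99/8) ⇒ DHIPW; edges |DHPW|=99/16, |I|=99/16
final tree: ((((D:37/6,W:23/6):133/8,P:147/8):17/8,H:197/8):99/16,I:99/16)
total length: 673/8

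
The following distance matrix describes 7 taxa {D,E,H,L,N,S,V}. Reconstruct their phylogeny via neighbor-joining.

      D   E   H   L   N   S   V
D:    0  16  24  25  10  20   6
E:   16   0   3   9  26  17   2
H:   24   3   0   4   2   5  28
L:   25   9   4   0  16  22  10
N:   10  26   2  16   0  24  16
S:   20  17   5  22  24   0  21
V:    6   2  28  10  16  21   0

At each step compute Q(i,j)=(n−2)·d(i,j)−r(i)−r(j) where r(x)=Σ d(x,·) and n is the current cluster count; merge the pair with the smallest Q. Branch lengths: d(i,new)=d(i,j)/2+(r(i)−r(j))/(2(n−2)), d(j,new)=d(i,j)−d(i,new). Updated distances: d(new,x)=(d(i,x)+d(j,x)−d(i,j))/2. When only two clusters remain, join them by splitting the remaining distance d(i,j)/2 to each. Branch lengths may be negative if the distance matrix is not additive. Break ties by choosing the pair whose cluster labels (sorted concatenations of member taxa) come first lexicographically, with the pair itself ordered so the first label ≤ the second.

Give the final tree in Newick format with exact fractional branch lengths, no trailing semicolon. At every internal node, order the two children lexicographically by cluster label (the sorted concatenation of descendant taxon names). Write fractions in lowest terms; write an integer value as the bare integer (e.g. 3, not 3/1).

step 1: merge (D,V) at d=6, Q=-154; branch lengths D→24/5, V→6/5; new cluster DV
  updated: d(DV,E)=6, d(DV,H)=23, d(DV,L)=29/2, d(DV,N)=10, d(DV,S)=35/2
step 2: merge (DV,N) at d=10, Q=-109; branch lengths DV→33/8, N→47/8; new cluster DNV
  updated: d(DNV,E)=11, d(DNV,H)=15/2, d(DNV,L)=41/4, d(DNV,S)=63/4
step 3: merge (H,S) at d=5, Q=-257/4; branch lengths H→-101/24, S→221/24; new cluster HS
  updated: d(DNV,HS)=73/8, d(E,HS)=15/2, d(HS,L)=21/2
step 4: merge (DNV,L) at d=41/4, Q=-317/8; branch lengths DNV→169/32, L→159/32; new cluster DLNV
  updated: d(DLNV,E)=39/8, d(DLNV,HS)=75/16
step 5: merge (DLNV,E) at d=39/8, Q=-273/16; branch lengths DLNV→33/32, E→123/32; new cluster DELNV
  updated: d(DELNV,HS)=117/32
step 6: merge (DELNV,HS) at d=117/32; branch lengths DELNV→117/64, HS→117/64; new cluster DEHLNSV
final tree: (((((D:24/5,V:6/5):33/8,N:47/8):169/32,L:159/32):33/32,E:123/32):117/64,(H:-101/24,S:221/24):117/64)
total length: 1273/32

(((((D:24/5,V:6/5):33/8,N:47/8):169/32,L:159/32):33/32,E:123/32):117/64,(H:-101/24,S:221/24):117/64)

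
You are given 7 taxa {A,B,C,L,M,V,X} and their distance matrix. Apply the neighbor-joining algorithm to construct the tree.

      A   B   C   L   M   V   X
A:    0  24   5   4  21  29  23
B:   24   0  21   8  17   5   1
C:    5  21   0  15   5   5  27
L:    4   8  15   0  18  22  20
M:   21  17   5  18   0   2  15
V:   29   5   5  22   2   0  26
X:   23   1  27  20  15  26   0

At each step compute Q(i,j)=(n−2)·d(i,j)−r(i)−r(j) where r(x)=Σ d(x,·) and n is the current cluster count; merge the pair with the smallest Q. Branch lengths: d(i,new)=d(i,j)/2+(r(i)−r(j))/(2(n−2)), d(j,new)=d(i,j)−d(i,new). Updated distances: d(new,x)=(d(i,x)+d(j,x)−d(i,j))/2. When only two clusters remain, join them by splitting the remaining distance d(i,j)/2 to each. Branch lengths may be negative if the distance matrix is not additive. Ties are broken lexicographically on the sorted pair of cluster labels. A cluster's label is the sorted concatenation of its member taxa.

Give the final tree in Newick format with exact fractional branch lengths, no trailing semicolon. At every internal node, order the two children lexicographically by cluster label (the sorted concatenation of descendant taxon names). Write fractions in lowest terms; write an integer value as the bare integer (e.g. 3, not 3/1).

(((((A:51/16,L:13/16):175/24,(B:-31/10,X:41/10):215/24):99/16,C:23/16):41/16,M:5/16):27/32,V:27/32)

iteration 1: select B,X (d=1, Q=-183); attach at lengths (-31/10, 41/10); label the merged cluster BX
  updated: d(A,BX)=23, d(BX,C)=47/2, d(BX,L)=27/2, d(BX,M)=31/2, d(BX,V)=15
iteration 2: select A,L (d=4, Q=-277/2); attach at lengths (51/16, 13/16); label the merged cluster AL
  updated: d(AL,BX)=65/4, d(AL,C)=8, d(AL,M)=35/2, d(AL,V)=47/2
iteration 3: select AL,BX (d=65/4, Q=-347/4); attach at lengths (175/24, 215/24); label the merged cluster ABLX
  updated: d(ABLX,C)=61/8, d(ABLX,M)=67/8, d(ABLX,V)=89/8
iteration 4: select ABLX,C (d=61/8, Q=-59/2); attach at lengths (99/16, 23/16); label the merged cluster ABCLX
  updated: d(ABCLX,M)=23/8, d(ABCLX,V)=17/4
iteration 5: select ABCLX,M (d=23/8, Q=-73/8); attach at lengths (41/16, 5/16); label the merged cluster ABCLMX
  updated: d(ABCLMX,V)=27/16
iteration 6: select ABCLMX,V (d=27/16); attach at lengths (27/32, 27/32); label the merged cluster ABCLMVX
final tree: (((((A:51/16,L:13/16):175/24,(B:-31/10,X:41/10):215/24):99/16,C:23/16):41/16,M:5/16):27/32,V:27/32)
total length: 535/16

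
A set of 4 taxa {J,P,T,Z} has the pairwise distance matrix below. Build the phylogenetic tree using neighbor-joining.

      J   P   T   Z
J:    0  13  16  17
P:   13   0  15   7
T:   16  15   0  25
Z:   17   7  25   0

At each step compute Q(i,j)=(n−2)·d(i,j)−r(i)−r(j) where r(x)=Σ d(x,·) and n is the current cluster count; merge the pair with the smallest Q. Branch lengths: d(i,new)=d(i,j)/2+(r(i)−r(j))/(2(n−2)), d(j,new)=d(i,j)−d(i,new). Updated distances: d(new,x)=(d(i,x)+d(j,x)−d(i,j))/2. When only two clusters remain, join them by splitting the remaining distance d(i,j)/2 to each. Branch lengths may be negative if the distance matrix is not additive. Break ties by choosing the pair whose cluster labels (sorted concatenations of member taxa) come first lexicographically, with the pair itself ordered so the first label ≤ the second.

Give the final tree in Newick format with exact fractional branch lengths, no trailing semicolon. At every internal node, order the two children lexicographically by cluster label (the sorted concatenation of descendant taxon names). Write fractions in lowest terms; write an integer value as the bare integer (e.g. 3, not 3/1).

1. join J+T (d=16, Q=-70) ⇒ JT; edges |J|=11/2, |T|=21/2
  updated: d(JT,P)=6, d(JT,Z)=13
2. join JT+P (d=6, Q=-26) ⇒ JPT; edges |JT|=6, |P|=0
  updated: d(JPT,Z)=7
3. join JPT+Z (d=7) ⇒ JPTZ; edges |JPT|=7/2, |Z|=7/2
final tree: (((J:11/2,T:21/2):6,P:0):7/2,Z:7/2)
total length: 29

(((J:11/2,T:21/2):6,P:0):7/2,Z:7/2)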